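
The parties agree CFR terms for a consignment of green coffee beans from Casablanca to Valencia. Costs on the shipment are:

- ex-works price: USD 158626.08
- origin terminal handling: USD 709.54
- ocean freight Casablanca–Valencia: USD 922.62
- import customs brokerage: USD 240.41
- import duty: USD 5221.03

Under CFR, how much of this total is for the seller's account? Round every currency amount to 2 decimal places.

Seller's account: USD 160258.24

CFR: the seller pays costs through ocean freight to the destination port, but not insurance.
Seller's account: goods 158626.08 + origin terminal 709.54 + freight 922.62 = 160258.24
Buyer's account: brokerage 240.41 + duty 5221.03 = 5461.44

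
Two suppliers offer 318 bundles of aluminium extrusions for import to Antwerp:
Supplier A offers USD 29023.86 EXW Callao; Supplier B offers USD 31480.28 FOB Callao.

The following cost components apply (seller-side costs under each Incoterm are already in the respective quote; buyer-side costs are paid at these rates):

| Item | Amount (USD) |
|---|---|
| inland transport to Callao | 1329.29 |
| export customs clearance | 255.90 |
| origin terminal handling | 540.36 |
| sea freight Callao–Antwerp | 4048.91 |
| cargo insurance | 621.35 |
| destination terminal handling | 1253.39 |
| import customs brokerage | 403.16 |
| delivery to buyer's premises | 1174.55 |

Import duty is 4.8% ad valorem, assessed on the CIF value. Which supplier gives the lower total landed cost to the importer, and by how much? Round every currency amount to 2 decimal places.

Supplier A (EXW):
CIF value = EXW price + inland to port + export clearance + origin terminal + freight + insurance = 29023.86 + 1329.29 + 255.90 + 540.36 + 4048.91 + 621.35 = 35819.67
Import duty = 35819.67 × 4.8% = 1719.34
Buyer bears (A): 1329.29 + 255.90 + 540.36 + 4048.91 + 621.35 + 1253.39 + 403.16 + 1174.55 = 9626.91
Landed cost (A) = invoice 29023.86 + 9626.91 + duty 1719.34 = 40370.11
Supplier B (FOB):
CIF value = FOB price + freight + insurance = 31480.28 + 4048.91 + 621.35 = 36150.54
Import duty = 36150.54 × 4.8% = 1735.23
Buyer bears (B): 4048.91 + 621.35 + 1253.39 + 403.16 + 1174.55 = 7501.36
Landed cost (B) = invoice 31480.28 + 7501.36 + duty 1735.23 = 40716.87
Difference = |40370.11 − 40716.87| = 346.76

Supplier A is cheaper by USD 346.76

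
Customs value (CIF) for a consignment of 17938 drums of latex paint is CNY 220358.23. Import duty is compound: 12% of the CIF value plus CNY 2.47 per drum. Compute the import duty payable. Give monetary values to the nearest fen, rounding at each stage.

Import duty: CNY 70749.85

Ad valorem component: 220358.23 × 12% = 26442.99
Specific component: 17938 × 2.47 = 44306.86
Import duty = 26442.99 + 44306.86 = 70749.85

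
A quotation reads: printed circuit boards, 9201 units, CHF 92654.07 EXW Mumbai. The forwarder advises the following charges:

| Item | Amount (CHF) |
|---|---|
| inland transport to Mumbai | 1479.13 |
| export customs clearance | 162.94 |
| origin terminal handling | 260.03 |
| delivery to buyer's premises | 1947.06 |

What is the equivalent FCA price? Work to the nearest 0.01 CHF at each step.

FCA price: CHF 94296.14

Not relevant to the conversion: origin terminal, delivery — on the buyer under both terms; not part of either seller's price.
From EXW to FCA, the seller additionally bears: inland to port, export clearance.
FCA price = 92654.07 + 1479.13 + 162.94 = 94296.14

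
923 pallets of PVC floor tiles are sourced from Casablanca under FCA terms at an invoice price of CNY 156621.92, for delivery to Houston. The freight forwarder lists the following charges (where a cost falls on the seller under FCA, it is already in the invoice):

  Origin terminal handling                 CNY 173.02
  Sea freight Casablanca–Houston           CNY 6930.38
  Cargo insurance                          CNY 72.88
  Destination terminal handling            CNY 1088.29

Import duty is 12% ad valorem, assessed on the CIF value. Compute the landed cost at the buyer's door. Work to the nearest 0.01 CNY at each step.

FCA: the seller delivers export-cleared goods to the carrier; the buyer bears costs from that point.
CIF value = FCA price + origin terminal + freight + insurance = 156621.92 + 173.02 + 6930.38 + 72.88 = 163798.20
Import duty = 163798.20 × 12% = 19655.78
Buyer bears: origin terminal 173.02 + freight 6930.38 + insurance 72.88 + destination terminal 1088.29 + duty 19655.78 = 27920.35
Landed cost = invoice 156621.92 + 27920.35 = 184542.27

Total landed cost: CNY 184542.27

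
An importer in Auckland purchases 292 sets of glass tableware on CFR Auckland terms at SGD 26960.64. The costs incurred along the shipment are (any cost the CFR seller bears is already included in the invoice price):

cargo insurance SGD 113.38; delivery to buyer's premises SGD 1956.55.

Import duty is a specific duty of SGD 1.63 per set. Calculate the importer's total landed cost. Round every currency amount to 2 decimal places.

Total landed cost: SGD 29506.53

CFR: the seller pays costs through ocean freight to the destination port, but not insurance.
CIF value = CFR price + insurance = 26960.64 + 113.38 = 27074.02
Import duty = 292 × 1.63 = 475.96
Buyer bears: insurance 113.38 + delivery 1956.55 + duty 475.96 = 2545.89
Landed cost = invoice 26960.64 + 2545.89 = 29506.53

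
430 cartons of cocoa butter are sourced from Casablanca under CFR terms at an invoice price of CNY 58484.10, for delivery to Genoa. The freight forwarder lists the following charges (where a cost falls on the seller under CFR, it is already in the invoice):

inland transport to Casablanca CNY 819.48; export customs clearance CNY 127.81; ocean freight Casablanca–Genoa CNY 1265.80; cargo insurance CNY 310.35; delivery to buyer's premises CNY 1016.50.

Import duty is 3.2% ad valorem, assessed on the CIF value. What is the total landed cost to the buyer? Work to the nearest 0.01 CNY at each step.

Total landed cost: CNY 61692.37

CFR: the seller pays costs through ocean freight to the destination port, but not insurance.
Already in the invoice (seller's account under CFR): inland to port, export clearance, freight — exclude.
CIF value = CFR price + insurance = 58484.10 + 310.35 = 58794.45
Import duty = 58794.45 × 3.2% = 1881.42
Buyer bears: insurance 310.35 + delivery 1016.50 + duty 1881.42 = 3208.27
Landed cost = invoice 58484.10 + 3208.27 = 61692.37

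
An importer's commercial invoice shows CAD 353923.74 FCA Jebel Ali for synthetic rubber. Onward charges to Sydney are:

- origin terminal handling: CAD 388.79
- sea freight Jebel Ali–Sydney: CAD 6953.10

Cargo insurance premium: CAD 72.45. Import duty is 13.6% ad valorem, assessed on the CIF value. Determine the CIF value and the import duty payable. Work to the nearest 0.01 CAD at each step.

CIF value: CAD 361338.08; import duty: CAD 49141.98

CIF = FCA price + pre-shipment costs + freight + insurance
CIF = 353923.74 + 388.79 + 6953.10 + 72.45 = 361338.08
Import duty = 361338.08 × 13.6% = 49141.98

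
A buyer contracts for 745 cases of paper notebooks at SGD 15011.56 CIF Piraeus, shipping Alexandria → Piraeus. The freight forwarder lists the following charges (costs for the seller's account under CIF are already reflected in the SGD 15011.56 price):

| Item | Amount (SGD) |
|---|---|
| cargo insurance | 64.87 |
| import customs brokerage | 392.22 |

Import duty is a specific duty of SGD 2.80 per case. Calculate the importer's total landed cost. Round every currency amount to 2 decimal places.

CIF: the seller pays costs through ocean freight and marine insurance to the destination port.
Already in the invoice (seller's account under CIF): insurance — exclude.
The CIF price already equals the CIF value: 15011.56
Import duty = 745 × 2.80 = 2086.00
Buyer bears: brokerage 392.22 + duty 2086.00 = 2478.22
Landed cost = invoice 15011.56 + 2478.22 = 17489.78

Total landed cost: SGD 17489.78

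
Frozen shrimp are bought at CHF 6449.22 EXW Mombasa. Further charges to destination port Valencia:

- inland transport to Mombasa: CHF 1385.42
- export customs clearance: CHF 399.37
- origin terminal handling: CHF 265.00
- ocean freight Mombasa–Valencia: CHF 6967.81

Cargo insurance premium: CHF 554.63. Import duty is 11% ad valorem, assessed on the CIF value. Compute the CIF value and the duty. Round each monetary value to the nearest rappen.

CIF = EXW price + pre-shipment costs + freight + insurance
CIF = 6449.22 + 1385.42 + 399.37 + 265.00 + 6967.81 + 554.63 = 16021.45
Import duty = 16021.45 × 11% = 1762.36

CIF value: CHF 16021.45; import duty: CHF 1762.36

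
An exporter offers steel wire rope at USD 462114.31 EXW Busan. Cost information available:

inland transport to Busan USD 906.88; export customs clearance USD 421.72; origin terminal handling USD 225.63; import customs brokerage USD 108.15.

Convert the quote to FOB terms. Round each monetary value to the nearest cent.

FOB price: USD 463668.54

Not relevant to the conversion: brokerage — on the buyer under both terms; not part of either seller's price.
From EXW to FOB, the seller additionally bears: inland to port, export clearance, origin terminal.
FOB price = 462114.31 + 906.88 + 421.72 + 225.63 = 463668.54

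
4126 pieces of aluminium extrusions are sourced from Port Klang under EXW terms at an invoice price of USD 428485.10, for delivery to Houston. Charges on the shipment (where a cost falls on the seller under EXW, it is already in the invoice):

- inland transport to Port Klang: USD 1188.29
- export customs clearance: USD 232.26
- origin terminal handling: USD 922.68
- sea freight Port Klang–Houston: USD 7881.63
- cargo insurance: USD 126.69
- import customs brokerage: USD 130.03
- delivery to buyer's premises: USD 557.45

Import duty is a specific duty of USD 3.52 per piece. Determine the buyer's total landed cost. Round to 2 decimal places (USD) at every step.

EXW: the seller makes goods available at their premises; the buyer bears all onward costs.
CIF value = EXW price + inland to port + export clearance + origin terminal + freight + insurance = 428485.10 + 1188.29 + 232.26 + 922.68 + 7881.63 + 126.69 = 438836.65
Import duty = 4126 × 3.52 = 14523.52
Buyer bears: inland to port 1188.29 + export clearance 232.26 + origin terminal 922.68 + freight 7881.63 + insurance 126.69 + brokerage 130.03 + delivery 557.45 + duty 14523.52 = 25562.55
Landed cost = invoice 428485.10 + 25562.55 = 454047.65

Total landed cost: USD 454047.65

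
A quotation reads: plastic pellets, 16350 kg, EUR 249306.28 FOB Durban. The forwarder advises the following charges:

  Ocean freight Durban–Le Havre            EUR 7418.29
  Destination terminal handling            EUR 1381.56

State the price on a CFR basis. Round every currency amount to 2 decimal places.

CFR price: EUR 256724.57

Not relevant to the conversion: destination terminal — on the buyer under both terms; not part of either seller's price.
From FOB to CFR, the seller additionally bears: freight.
CFR price = 249306.28 + 7418.29 = 256724.57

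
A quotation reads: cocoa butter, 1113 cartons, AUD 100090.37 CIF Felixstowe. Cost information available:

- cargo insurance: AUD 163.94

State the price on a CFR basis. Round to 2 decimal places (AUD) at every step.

CFR price: AUD 99926.43

From CIF to CFR, the seller no longer bears: insurance.
CFR price = 100090.37 − 163.94 = 99926.43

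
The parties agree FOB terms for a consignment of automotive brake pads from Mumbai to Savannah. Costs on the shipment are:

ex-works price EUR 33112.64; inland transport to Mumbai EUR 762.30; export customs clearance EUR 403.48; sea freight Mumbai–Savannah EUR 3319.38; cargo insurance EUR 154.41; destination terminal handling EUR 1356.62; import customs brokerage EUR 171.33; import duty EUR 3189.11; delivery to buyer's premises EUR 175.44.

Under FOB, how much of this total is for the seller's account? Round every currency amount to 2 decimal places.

FOB: the seller bears costs until goods are on board at the origin port; the buyer bears freight, insurance and all costs thereafter.
Seller's account: goods 33112.64 + inland to port 762.30 + export clearance 403.48 = 34278.42
Buyer's account: freight 3319.38 + insurance 154.41 + destination terminal 1356.62 + brokerage 171.33 + duty 3189.11 + delivery 175.44 = 8366.29

Seller's account: EUR 34278.42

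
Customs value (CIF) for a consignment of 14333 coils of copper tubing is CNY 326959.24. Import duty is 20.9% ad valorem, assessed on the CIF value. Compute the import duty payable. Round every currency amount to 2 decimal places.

Import duty: CNY 68334.48

Import duty = 326959.24 × 20.9% = 68334.48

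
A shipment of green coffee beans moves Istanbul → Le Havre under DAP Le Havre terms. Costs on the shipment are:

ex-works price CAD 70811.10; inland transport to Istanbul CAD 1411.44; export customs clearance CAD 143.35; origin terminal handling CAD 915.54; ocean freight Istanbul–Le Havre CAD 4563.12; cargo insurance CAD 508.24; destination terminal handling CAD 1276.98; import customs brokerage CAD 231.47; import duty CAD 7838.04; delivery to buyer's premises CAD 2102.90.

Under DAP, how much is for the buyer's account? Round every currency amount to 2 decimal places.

DAP: the seller bears all costs to the named destination except import duty and clearance.
Seller's account: goods 70811.10 + inland to port 1411.44 + export clearance 143.35 + origin terminal 915.54 + freight 4563.12 + insurance 508.24 + destination terminal 1276.98 + delivery 2102.90 = 81732.67
Buyer's account: brokerage 231.47 + duty 7838.04 = 8069.51

Buyer's account: CAD 8069.51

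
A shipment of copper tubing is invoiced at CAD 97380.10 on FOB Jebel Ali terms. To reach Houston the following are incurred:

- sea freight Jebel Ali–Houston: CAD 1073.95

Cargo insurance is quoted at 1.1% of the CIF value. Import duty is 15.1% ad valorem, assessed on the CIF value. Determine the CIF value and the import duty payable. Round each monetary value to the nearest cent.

Let C be the CIF value. C = FOB price + freight + 1.1% × C
C − 1.1% × C = 97380.10 + 1073.95
0.989 × C = 98454.05
C = 98454.05 / 0.989 = 99549.09
Insurance premium = 1.1% × 99549.09 = 1095.04
Import duty = 99549.09 × 15.1% = 15031.91

CIF value: CAD 99549.09; import duty: CAD 15031.91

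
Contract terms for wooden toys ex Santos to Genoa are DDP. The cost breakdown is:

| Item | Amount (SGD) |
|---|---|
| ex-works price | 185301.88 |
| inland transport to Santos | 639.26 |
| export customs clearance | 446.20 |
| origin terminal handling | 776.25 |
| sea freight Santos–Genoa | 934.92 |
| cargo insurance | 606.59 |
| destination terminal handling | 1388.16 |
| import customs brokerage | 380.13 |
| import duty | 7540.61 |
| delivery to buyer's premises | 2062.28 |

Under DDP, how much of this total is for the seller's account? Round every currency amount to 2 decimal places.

DDP: the seller bears all costs including import duty.
Seller's account: goods 185301.88 + inland to port 639.26 + export clearance 446.20 + origin terminal 776.25 + freight 934.92 + insurance 606.59 + destination terminal 1388.16 + brokerage 380.13 + duty 7540.61 + delivery 2062.28 = 200076.28
Buyer's account: 0.00

Seller's account: SGD 200076.28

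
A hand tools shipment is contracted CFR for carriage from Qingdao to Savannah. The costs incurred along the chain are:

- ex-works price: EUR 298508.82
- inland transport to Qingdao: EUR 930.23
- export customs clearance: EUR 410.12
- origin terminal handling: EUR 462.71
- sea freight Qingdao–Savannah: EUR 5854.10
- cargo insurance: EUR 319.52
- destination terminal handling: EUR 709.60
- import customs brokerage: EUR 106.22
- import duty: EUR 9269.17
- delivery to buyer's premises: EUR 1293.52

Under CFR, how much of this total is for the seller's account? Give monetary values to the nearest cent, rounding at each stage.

Seller's account: EUR 306165.98

CFR: the seller pays costs through ocean freight to the destination port, but not insurance.
Seller's account: goods 298508.82 + inland to port 930.23 + export clearance 410.12 + origin terminal 462.71 + freight 5854.10 = 306165.98
Buyer's account: insurance 319.52 + destination terminal 709.60 + brokerage 106.22 + duty 9269.17 + delivery 1293.52 = 11698.03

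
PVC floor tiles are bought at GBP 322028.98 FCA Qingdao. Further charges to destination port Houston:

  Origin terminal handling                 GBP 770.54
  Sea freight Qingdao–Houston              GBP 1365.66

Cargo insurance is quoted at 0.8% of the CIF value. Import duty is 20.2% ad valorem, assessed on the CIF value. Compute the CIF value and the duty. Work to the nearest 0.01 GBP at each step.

CIF value: GBP 326779.42; import duty: GBP 66009.44

Let C be the CIF value. C = FCA price + pre-shipment costs + freight + 0.8% × C
C − 0.8% × C = 322028.98 + 770.54 + 1365.66
0.992 × C = 324165.18
C = 324165.18 / 0.992 = 326779.42
Insurance premium = 0.8% × 326779.42 = 2614.24
Import duty = 326779.42 × 20.2% = 66009.44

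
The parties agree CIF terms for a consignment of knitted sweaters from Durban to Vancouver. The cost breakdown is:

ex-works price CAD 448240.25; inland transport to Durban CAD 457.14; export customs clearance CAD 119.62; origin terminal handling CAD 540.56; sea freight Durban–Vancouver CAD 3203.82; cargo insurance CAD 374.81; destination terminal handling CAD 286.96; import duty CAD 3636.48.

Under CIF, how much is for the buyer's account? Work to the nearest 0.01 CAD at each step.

Buyer's account: CAD 3923.44

CIF: the seller pays costs through ocean freight and marine insurance to the destination port.
Seller's account: goods 448240.25 + inland to port 457.14 + export clearance 119.62 + origin terminal 540.56 + freight 3203.82 + insurance 374.81 = 452936.20
Buyer's account: destination terminal 286.96 + duty 3636.48 = 3923.44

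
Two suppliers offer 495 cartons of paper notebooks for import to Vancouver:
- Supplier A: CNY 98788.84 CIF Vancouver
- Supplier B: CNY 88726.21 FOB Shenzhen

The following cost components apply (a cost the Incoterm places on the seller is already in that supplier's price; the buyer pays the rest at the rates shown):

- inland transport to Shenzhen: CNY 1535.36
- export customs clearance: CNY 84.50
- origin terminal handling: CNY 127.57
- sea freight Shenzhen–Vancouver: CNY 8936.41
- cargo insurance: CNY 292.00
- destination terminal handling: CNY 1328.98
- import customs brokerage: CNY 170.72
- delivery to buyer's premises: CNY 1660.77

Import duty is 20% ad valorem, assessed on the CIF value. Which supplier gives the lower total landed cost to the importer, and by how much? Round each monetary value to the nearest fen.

Supplier A (CIF):
The CIF price already equals the CIF value: 98788.84
Import duty = 98788.84 × 20% = 19757.77
Buyer bears (A): 1328.98 + 170.72 + 1660.77 = 3160.47
Landed cost (A) = invoice 98788.84 + 3160.47 + duty 19757.77 = 121707.08
Supplier B (FOB):
CIF value = FOB price + freight + insurance = 88726.21 + 8936.41 + 292.00 = 97954.62
Import duty = 97954.62 × 20% = 19590.92
Buyer bears (B): 8936.41 + 292.00 + 1328.98 + 170.72 + 1660.77 = 12388.88
Landed cost (B) = invoice 88726.21 + 12388.88 + duty 19590.92 = 120706.01
Difference = |121707.08 − 120706.01| = 1001.07

Supplier B is cheaper by CNY 1001.07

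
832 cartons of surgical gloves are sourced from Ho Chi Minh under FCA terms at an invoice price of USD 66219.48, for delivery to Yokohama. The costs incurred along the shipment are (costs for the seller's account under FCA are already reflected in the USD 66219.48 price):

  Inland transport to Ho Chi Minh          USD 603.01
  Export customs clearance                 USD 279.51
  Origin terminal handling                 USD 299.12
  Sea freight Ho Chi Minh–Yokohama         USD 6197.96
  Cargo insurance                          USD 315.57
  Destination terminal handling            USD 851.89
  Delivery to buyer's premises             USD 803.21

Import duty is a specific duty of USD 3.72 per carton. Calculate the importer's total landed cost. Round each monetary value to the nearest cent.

Total landed cost: USD 77782.27

FCA: the seller delivers export-cleared goods to the carrier; the buyer bears costs from that point.
Already in the invoice (seller's account under FCA): inland to port, export clearance — exclude.
CIF value = FCA price + origin terminal + freight + insurance = 66219.48 + 299.12 + 6197.96 + 315.57 = 73032.13
Import duty = 832 × 3.72 = 3095.04
Buyer bears: origin terminal 299.12 + freight 6197.96 + insurance 315.57 + destination terminal 851.89 + delivery 803.21 + duty 3095.04 = 11562.79
Landed cost = invoice 66219.48 + 11562.79 = 77782.27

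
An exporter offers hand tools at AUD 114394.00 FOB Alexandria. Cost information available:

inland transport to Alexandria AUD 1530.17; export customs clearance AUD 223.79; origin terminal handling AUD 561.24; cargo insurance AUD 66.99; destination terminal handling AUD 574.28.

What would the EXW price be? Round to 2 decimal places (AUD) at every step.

Not relevant to the conversion: insurance, destination terminal — on the buyer under both terms; not part of either seller's price.
From FOB to EXW, the seller no longer bears: inland to port, export clearance, origin terminal.
EXW price = 114394.00 − 1530.17 − 223.79 − 561.24 = 112078.80

EXW price: AUD 112078.80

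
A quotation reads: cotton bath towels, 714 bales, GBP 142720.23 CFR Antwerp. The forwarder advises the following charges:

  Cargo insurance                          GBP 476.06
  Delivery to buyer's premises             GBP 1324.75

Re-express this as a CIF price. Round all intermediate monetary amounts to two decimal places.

CIF price: GBP 143196.29

Not relevant to the conversion: delivery — on the buyer under both terms; not part of either seller's price.
From CFR to CIF, the seller additionally bears: insurance.
CIF price = 142720.23 + 476.06 = 143196.29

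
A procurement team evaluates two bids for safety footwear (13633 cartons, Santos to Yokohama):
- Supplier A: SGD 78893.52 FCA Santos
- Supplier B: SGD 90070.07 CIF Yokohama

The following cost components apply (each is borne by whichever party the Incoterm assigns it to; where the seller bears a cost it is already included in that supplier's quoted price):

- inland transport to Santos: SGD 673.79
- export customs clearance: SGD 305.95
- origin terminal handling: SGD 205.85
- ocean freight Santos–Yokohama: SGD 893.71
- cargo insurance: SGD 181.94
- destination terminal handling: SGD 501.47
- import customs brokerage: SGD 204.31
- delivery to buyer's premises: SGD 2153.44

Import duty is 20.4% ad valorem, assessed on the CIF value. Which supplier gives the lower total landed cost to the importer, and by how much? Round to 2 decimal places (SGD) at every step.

Supplier A is cheaper by SGD 11913.64

Supplier A (FCA):
CIF value = FCA price + origin terminal + freight + insurance = 78893.52 + 205.85 + 893.71 + 181.94 = 80175.02
Import duty = 80175.02 × 20.4% = 16355.70
Buyer bears (A): 205.85 + 893.71 + 181.94 + 501.47 + 204.31 + 2153.44 = 4140.72
Landed cost (A) = invoice 78893.52 + 4140.72 + duty 16355.70 = 99389.94
Supplier B (CIF):
The CIF price already equals the CIF value: 90070.07
Import duty = 90070.07 × 20.4% = 18374.29
Buyer bears (B): 501.47 + 204.31 + 2153.44 = 2859.22
Landed cost (B) = invoice 90070.07 + 2859.22 + duty 18374.29 = 111303.58
Difference = |99389.94 − 111303.58| = 11913.64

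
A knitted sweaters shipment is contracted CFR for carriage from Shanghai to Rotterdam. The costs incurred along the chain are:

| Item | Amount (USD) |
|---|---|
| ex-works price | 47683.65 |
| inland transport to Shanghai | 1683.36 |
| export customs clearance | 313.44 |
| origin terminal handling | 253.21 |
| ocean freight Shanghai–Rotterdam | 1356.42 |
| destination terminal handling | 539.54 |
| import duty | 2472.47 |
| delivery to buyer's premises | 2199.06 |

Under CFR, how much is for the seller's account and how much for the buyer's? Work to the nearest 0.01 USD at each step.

Seller: USD 51290.08; buyer: USD 5211.07

CFR: the seller pays costs through ocean freight to the destination port, but not insurance.
Seller's account: goods 47683.65 + inland to port 1683.36 + export clearance 313.44 + origin terminal 253.21 + freight 1356.42 = 51290.08
Buyer's account: destination terminal 539.54 + duty 2472.47 + delivery 2199.06 = 5211.07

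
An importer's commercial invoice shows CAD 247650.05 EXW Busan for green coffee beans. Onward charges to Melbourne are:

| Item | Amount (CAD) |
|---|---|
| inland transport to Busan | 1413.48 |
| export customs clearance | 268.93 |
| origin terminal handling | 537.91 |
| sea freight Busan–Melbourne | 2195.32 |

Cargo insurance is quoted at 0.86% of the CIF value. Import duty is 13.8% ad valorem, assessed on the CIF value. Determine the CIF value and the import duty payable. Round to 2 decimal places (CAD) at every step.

CIF value: CAD 254252.26; import duty: CAD 35086.81

Let C be the CIF value. C = EXW price + pre-shipment costs + freight + 0.86% × C
C − 0.86% × C = 247650.05 + 1413.48 + 268.93 + 537.91 + 2195.32
0.9914 × C = 252065.69
C = 252065.69 / 0.9914 = 254252.26
Insurance premium = 0.86% × 254252.26 = 2186.57
Import duty = 254252.26 × 13.8% = 35086.81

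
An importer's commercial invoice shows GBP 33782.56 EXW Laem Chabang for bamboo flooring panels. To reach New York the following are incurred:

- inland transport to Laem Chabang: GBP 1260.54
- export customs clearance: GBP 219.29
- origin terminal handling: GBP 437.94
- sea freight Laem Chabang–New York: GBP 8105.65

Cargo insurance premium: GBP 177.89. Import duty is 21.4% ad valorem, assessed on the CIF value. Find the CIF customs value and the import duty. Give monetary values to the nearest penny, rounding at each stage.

CIF = EXW price + pre-shipment costs + freight + insurance
CIF = 33782.56 + 1260.54 + 219.29 + 437.94 + 8105.65 + 177.89 = 43983.87
Import duty = 43983.87 × 21.4% = 9412.55

CIF value: GBP 43983.87; import duty: GBP 9412.55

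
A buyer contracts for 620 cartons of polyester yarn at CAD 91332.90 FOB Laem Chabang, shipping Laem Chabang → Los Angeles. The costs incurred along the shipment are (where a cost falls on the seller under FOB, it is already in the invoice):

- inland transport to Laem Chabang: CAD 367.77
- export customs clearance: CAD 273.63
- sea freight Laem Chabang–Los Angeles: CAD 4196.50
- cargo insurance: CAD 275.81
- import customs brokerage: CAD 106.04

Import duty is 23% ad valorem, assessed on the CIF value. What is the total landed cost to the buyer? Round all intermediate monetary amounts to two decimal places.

Total landed cost: CAD 117946.45

FOB: the seller bears costs until goods are on board at the origin port; the buyer bears freight, insurance and all costs thereafter.
Already in the invoice (seller's account under FOB): inland to port, export clearance — exclude.
CIF value = FOB price + freight + insurance = 91332.90 + 4196.50 + 275.81 = 95805.21
Import duty = 95805.21 × 23% = 22035.20
Buyer bears: freight 4196.50 + insurance 275.81 + brokerage 106.04 + duty 22035.20 = 26613.55
Landed cost = invoice 91332.90 + 26613.55 = 117946.45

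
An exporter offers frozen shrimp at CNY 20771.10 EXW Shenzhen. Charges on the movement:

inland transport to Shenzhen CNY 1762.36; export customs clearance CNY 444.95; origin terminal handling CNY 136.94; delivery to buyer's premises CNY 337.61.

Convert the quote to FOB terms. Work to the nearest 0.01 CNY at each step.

FOB price: CNY 23115.35

Not relevant to the conversion: delivery — on the buyer under both terms; not part of either seller's price.
From EXW to FOB, the seller additionally bears: inland to port, export clearance, origin terminal.
FOB price = 20771.10 + 1762.36 + 444.95 + 136.94 = 23115.35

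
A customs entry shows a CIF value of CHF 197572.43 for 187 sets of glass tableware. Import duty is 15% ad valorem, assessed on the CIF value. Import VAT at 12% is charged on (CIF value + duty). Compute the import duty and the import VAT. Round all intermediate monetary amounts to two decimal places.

Import duty: CHF 29635.86; import VAT: CHF 27264.99

Import duty = 197572.43 × 15% = 29635.86
VAT base = CIF + duty = 197572.43 + 29635.86 = 227208.29
Import VAT = 227208.29 × 12% = 27264.99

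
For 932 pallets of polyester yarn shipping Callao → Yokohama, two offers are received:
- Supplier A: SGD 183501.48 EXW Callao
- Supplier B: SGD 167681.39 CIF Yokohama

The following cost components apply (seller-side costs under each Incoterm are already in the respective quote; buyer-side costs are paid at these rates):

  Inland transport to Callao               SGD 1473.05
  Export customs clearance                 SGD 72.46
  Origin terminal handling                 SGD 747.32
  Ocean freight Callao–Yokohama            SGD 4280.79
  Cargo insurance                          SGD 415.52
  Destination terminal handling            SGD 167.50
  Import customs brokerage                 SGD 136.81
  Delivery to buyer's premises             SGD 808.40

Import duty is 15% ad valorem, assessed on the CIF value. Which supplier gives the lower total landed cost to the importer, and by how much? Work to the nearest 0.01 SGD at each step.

Supplier A (EXW):
CIF value = EXW price + inland to port + export clearance + origin terminal + freight + insurance = 183501.48 + 1473.05 + 72.46 + 747.32 + 4280.79 + 415.52 = 190490.62
Import duty = 190490.62 × 15% = 28573.59
Buyer bears (A): 1473.05 + 72.46 + 747.32 + 4280.79 + 415.52 + 167.50 + 136.81 + 808.40 = 8101.85
Landed cost (A) = invoice 183501.48 + 8101.85 + duty 28573.59 = 220176.92
Supplier B (CIF):
The CIF price already equals the CIF value: 167681.39
Import duty = 167681.39 × 15% = 25152.21
Buyer bears (B): 167.50 + 136.81 + 808.40 = 1112.71
Landed cost (B) = invoice 167681.39 + 1112.71 + duty 25152.21 = 193946.31
Difference = |220176.92 − 193946.31| = 26230.61

Supplier B is cheaper by SGD 26230.61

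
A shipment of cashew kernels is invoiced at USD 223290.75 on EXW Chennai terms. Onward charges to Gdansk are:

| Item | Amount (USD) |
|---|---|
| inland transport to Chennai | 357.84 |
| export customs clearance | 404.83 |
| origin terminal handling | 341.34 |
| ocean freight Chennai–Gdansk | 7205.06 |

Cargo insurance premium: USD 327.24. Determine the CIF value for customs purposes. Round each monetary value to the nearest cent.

CIF value: USD 231927.06

CIF = EXW price + pre-shipment costs + freight + insurance
CIF = 223290.75 + 357.84 + 404.83 + 341.34 + 7205.06 + 327.24 = 231927.06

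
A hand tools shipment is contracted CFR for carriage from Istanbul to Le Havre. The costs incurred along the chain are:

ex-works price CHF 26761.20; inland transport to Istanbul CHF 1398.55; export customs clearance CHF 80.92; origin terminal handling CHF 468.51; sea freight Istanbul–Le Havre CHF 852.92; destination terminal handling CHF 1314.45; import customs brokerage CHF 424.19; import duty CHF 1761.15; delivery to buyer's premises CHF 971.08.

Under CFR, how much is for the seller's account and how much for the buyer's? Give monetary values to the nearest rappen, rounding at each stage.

CFR: the seller pays costs through ocean freight to the destination port, but not insurance.
Seller's account: goods 26761.20 + inland to port 1398.55 + export clearance 80.92 + origin terminal 468.51 + freight 852.92 = 29562.10
Buyer's account: destination terminal 1314.45 + brokerage 424.19 + duty 1761.15 + delivery 971.08 = 4470.87

Seller: CHF 29562.10; buyer: CHF 4470.87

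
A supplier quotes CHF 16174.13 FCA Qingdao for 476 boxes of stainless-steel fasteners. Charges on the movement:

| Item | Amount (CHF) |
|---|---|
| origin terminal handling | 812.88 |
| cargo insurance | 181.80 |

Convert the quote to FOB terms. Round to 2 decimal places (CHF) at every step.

FOB price: CHF 16987.01

Not relevant to the conversion: insurance — on the buyer under both terms; not part of either seller's price.
From FCA to FOB, the seller additionally bears: origin terminal.
FOB price = 16174.13 + 812.88 = 16987.01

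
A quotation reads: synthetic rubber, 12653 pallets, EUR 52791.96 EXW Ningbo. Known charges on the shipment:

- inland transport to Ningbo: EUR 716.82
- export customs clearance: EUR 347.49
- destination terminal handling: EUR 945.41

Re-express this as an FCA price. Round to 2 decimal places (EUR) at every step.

FCA price: EUR 53856.27

Not relevant to the conversion: destination terminal — on the buyer under both terms; not part of either seller's price.
From EXW to FCA, the seller additionally bears: inland to port, export clearance.
FCA price = 52791.96 + 716.82 + 347.49 = 53856.27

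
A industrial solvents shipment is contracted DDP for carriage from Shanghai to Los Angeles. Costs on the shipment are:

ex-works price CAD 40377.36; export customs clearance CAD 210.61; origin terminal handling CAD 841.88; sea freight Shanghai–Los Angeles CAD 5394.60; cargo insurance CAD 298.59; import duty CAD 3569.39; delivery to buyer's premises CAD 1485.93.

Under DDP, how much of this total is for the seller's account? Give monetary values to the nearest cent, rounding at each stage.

Seller's account: CAD 52178.36

DDP: the seller bears all costs including import duty.
Seller's account: goods 40377.36 + export clearance 210.61 + origin terminal 841.88 + freight 5394.60 + insurance 298.59 + duty 3569.39 + delivery 1485.93 = 52178.36
Buyer's account: 0.00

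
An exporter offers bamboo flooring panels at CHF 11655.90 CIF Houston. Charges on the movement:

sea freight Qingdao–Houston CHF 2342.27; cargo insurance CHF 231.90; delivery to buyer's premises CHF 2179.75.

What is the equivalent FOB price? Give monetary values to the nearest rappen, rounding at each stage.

FOB price: CHF 9081.73

Not relevant to the conversion: delivery — on the buyer under both terms; not part of either seller's price.
From CIF to FOB, the seller no longer bears: freight, insurance.
FOB price = 11655.90 − 2342.27 − 231.90 = 9081.73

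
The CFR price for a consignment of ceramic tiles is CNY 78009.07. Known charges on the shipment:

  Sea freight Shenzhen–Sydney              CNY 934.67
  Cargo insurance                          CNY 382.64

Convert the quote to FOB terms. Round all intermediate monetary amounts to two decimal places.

Not relevant to the conversion: insurance — on the buyer under both terms; not part of either seller's price.
From CFR to FOB, the seller no longer bears: freight.
FOB price = 78009.07 − 934.67 = 77074.40

FOB price: CNY 77074.40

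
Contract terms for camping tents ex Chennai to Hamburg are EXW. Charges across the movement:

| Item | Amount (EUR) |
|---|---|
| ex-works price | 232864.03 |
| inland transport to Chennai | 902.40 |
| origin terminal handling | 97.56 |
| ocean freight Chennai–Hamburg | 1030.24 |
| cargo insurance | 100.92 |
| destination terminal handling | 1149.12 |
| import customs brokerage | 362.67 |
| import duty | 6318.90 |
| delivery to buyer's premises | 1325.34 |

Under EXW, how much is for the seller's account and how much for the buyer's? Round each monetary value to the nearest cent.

EXW: the seller makes goods available at their premises; the buyer bears all onward costs.
Seller's account: goods 232864.03 = 232864.03
Buyer's account: inland to port 902.40 + origin terminal 97.56 + freight 1030.24 + insurance 100.92 + destination terminal 1149.12 + brokerage 362.67 + duty 6318.90 + delivery 1325.34 = 11287.15

Seller: EUR 232864.03; buyer: EUR 11287.15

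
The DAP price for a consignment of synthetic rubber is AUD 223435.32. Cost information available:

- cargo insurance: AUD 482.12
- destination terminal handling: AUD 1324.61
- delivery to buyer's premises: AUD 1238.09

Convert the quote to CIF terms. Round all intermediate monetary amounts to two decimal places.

Not relevant to the conversion: insurance — on the seller under both DAP and CIF; already in the DAP price and stays in the CIF price.
From DAP to CIF, the seller no longer bears: destination terminal, delivery.
CIF price = 223435.32 − 1324.61 − 1238.09 = 220872.62

CIF price: AUD 220872.62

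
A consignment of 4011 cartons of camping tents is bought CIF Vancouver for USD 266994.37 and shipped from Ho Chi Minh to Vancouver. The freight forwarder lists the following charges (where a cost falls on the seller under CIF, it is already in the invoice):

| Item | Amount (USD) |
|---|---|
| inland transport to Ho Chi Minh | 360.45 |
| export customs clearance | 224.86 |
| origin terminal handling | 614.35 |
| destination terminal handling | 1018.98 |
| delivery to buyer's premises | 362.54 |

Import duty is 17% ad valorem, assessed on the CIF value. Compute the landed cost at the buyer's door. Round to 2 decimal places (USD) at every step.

CIF: the seller pays costs through ocean freight and marine insurance to the destination port.
Already in the invoice (seller's account under CIF): inland to port, export clearance, origin terminal — exclude.
The CIF price already equals the CIF value: 266994.37
Import duty = 266994.37 × 17% = 45389.04
Buyer bears: destination terminal 1018.98 + delivery 362.54 + duty 45389.04 = 46770.56
Landed cost = invoice 266994.37 + 46770.56 = 313764.93

Total landed cost: USD 313764.93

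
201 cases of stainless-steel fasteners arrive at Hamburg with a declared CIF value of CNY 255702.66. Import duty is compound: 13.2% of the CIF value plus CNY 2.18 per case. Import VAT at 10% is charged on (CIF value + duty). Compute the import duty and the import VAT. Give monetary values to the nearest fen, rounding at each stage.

Ad valorem component: 255702.66 × 13.2% = 33752.75
Specific component: 201 × 2.18 = 438.18
Import duty = 33752.75 + 438.18 = 34190.93
VAT base = CIF + duty = 255702.66 + 34190.93 = 289893.59
Import VAT = 289893.59 × 10% = 28989.36

Import duty: CNY 34190.93; import VAT: CNY 28989.36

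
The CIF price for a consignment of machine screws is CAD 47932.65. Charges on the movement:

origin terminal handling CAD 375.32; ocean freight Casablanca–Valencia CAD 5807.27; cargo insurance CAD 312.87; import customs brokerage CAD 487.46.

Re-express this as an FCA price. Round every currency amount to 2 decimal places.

FCA price: CAD 41437.19

Not relevant to the conversion: brokerage — on the buyer under both terms; not part of either seller's price.
From CIF to FCA, the seller no longer bears: origin terminal, freight, insurance.
FCA price = 47932.65 − 375.32 − 5807.27 − 312.87 = 41437.19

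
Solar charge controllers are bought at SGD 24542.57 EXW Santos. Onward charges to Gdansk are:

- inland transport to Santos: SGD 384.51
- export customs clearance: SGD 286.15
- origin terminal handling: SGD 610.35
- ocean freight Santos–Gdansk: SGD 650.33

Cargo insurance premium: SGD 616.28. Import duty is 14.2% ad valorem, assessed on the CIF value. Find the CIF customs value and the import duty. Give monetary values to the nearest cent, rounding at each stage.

CIF = EXW price + pre-shipment costs + freight + insurance
CIF = 24542.57 + 384.51 + 286.15 + 610.35 + 650.33 + 616.28 = 27090.19
Import duty = 27090.19 × 14.2% = 3846.81

CIF value: SGD 27090.19; import duty: SGD 3846.81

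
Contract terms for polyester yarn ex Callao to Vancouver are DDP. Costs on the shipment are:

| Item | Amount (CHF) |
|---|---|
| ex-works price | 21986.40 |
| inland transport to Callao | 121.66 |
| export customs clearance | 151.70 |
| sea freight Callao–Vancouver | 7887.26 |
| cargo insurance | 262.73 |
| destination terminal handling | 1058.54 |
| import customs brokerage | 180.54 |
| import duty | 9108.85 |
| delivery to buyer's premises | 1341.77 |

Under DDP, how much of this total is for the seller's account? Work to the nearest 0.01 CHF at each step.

Seller's account: CHF 42099.45

DDP: the seller bears all costs including import duty.
Seller's account: goods 21986.40 + inland to port 121.66 + export clearance 151.70 + freight 7887.26 + insurance 262.73 + destination terminal 1058.54 + brokerage 180.54 + duty 9108.85 + delivery 1341.77 = 42099.45
Buyer's account: 0.00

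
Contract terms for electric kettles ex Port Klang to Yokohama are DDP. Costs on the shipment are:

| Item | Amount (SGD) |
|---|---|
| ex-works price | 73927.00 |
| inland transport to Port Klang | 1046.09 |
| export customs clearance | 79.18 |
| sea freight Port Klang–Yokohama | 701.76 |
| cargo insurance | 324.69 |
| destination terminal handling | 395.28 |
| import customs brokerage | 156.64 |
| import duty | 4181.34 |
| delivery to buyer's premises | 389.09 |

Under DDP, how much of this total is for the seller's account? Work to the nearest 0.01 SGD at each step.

DDP: the seller bears all costs including import duty.
Seller's account: goods 73927.00 + inland to port 1046.09 + export clearance 79.18 + freight 701.76 + insurance 324.69 + destination terminal 395.28 + brokerage 156.64 + duty 4181.34 + delivery 389.09 = 81201.07
Buyer's account: 0.00

Seller's account: SGD 81201.07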